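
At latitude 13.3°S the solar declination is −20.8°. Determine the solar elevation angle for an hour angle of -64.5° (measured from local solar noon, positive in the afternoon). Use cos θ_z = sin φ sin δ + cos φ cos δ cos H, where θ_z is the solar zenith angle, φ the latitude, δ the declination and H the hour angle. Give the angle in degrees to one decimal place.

28.3°

With φ = -13.3°, δ = -20.8°, H = -64.50°: sin φ sin δ = 0.0817, cos φ cos δ cos H = 0.3917, so cos θ_z = 0.4734.
θ_z = arccos(0.4734) = 61.74°, so the elevation is 90° − 61.74° = 28.26°.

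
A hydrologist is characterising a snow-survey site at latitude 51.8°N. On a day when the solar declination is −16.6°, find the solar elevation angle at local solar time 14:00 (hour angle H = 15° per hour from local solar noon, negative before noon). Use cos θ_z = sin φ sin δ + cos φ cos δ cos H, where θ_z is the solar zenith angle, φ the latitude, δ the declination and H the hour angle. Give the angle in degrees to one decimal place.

Hour angle H = 15° × (14 − 12) = 30.00°.
With φ = 51.8°, δ = -16.6°, H = 30.00°: sin φ sin δ = -0.2245, cos φ cos δ cos H = 0.5132, so cos θ_z = 0.2887.
θ_z = arccos(0.2887) = 73.22°, so the elevation is 90° − 73.22° = 16.78°.

16.8°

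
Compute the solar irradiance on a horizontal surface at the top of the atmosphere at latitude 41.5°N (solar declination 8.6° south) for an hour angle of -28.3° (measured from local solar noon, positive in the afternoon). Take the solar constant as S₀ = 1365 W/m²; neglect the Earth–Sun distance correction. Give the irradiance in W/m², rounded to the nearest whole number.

cos θ_z = sin φ sin δ + cos φ cos δ cos H = (0.6626)(-0.1495) + (0.7490)(0.9888)(0.8805) = 0.5530.
Top-of-atmosphere irradiance = S₀ cos θ_z = 1365 × 0.5530 = 754.85 W/m².

755 W/m²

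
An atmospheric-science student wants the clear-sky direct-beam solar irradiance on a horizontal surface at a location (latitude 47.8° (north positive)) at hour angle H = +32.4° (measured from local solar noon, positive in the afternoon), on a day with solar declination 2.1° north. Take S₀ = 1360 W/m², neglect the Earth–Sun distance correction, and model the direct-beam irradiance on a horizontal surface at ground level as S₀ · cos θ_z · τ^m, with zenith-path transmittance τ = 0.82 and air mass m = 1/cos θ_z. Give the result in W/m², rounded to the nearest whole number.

578 W/m²

With φ = 47.8°, δ = 2.1°, H = 32.40°: sin φ sin δ = 0.0271, cos φ cos δ cos H = 0.5668, so cos θ_z = 0.5939.
Air mass m = 1/cos θ_z = 1/0.5939 = 1.684; τ^m = 0.82^1.684 = 0.7159.
Surface direct beam = 1360 × 0.5939 × 0.7159 = 578.24 W/m².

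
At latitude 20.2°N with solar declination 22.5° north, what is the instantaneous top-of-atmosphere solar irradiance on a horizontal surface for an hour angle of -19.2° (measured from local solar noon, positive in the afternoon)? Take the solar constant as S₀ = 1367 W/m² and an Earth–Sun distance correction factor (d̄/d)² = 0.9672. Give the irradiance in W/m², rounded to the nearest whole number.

1257 W/m²

cos θ_z = sin φ sin δ + cos φ cos δ cos H = (0.3453)(0.3827) + (0.9385)(0.9239)(0.9444) = 0.9510.
Top-of-atmosphere irradiance = S₀ (d̄/d)² cos θ_z = 1367 × 0.9672 × 0.9510 = 1257.38 W/m².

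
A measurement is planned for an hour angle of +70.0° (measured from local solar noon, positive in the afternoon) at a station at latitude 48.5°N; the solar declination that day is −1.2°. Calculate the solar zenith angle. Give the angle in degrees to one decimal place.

cos θ_z = sin(48.5°) sin(-1.2°) + cos(48.5°) cos(-1.2°) cos(70.00°) = -0.0157 + 0.2266 = 0.2109.
θ_z = arccos(0.2109) = 77.82°.

77.8°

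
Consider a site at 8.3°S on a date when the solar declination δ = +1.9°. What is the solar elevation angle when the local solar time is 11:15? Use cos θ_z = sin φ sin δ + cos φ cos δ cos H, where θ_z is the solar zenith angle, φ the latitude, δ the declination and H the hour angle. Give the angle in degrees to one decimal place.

Hour angle H = 15° × (11.25 − 12) = -11.25°.
cos θ_z = sin(-8.3°) sin(1.9°) + cos(-8.3°) cos(1.9°) cos(-11.25°) = -0.0048 + 0.9700 = 0.9652.
θ_z = arccos(0.9652) = 15.16°, so the elevation is 90° − 15.16° = 74.84°.

74.8°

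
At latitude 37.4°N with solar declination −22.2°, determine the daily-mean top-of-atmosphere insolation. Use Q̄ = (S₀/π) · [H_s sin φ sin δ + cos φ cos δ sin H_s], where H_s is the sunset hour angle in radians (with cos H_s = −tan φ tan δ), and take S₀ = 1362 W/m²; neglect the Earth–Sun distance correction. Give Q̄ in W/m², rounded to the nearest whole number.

178 W/m²

−tan φ tan δ = −(0.7646)(-0.4081) = 0.3120; H_s = arccos(0.3120) = 71.82°. In radians, H_s = 1.2535.
H_s sin φ sin δ = 1.2535 × 0.6074 × -0.3778 = -0.2876.
cos φ cos δ sin H_s = 0.7944 × 0.9259 × 0.9501 = 0.6988.
Q̄ = (1362/π) × (-0.2876 + 0.6988) = 433.54 × 0.4112 = 178.27 W/m².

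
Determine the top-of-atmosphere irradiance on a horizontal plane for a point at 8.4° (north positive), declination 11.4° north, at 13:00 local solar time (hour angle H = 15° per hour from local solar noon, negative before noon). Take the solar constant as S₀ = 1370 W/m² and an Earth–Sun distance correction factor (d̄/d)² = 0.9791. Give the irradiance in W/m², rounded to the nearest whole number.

1295 W/m²

Hour angle H = 15° × (13 − 12) = 15.00°.
With φ = 8.4°, δ = 11.4°, H = 15.00°: sin φ sin δ = 0.0289, cos φ cos δ cos H = 0.9367, so cos θ_z = 0.9656.
Top-of-atmosphere irradiance = S₀ (d̄/d)² cos θ_z = 1370 × 0.9791 × 0.9656 = 1295.22 W/m².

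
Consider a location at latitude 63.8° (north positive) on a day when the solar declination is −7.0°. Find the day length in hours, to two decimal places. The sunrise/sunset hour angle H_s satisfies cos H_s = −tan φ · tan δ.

cos H_s = −tan(63.8°) · tan(-7.0°) = 0.2495, so H_s = arccos(0.2495) = 75.55°.
Day length = 2 H_s / 15° h⁻¹ = 151.10° / 15 = 10.073 h.

10.07 hours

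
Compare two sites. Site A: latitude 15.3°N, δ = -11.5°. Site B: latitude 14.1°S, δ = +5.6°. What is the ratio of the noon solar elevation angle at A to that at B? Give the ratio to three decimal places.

A: 90° − |15.3 − (-11.5)| = 63.20°.
B: 90° − |-14.1 − (5.6)| = 70.30°.
Ratio A/B = 63.2000 / 70.3000 = 0.8990.

0.899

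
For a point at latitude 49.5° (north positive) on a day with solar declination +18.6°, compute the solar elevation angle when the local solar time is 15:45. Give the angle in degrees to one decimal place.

Hour angle H = 15° × (15.75 − 12) = 56.25°.
cos θ_z = sin φ sin δ + cos φ cos δ cos H = (0.7604)(0.3190) + (0.6494)(0.9478)(0.5556) = 0.5845.
θ_z = arccos(0.5845) = 54.23°, so the elevation is 90° − 54.23° = 35.77°.

35.8°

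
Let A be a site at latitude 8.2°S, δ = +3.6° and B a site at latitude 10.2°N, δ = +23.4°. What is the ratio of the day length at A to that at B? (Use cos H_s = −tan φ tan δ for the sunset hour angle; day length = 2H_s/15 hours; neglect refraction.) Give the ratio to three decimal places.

A: H_s = arccos(−tan -8.2° · tan 3.6°) = 89.48°, so 2H_s/15 = 11.9307 h.
B: H_s = arccos(−tan 10.2° · tan 23.4°) = 94.47°, so 2H_s/15 = 12.5960 h.
Ratio A/B = 11.9307 / 12.5960 = 0.9472.

0.947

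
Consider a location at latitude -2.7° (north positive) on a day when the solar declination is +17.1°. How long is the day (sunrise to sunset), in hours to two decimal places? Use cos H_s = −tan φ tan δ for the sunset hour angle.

cos H_s = −tan(-2.7°) · tan(17.1°) = 0.0145, so H_s = arccos(0.0145) = 89.17°.
Day length = 2 H_s / 15° h⁻¹ = 178.34° / 15 = 11.889 h.

11.89 hours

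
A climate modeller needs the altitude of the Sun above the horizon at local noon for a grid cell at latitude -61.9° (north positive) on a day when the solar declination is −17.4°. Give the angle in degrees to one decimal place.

45.5°

At local solar noon the hour angle is zero, so the elevation is 90° − |φ − δ| = 90° − |-61.9° − (-17.4°)| = 90° − 44.5° = 45.5°.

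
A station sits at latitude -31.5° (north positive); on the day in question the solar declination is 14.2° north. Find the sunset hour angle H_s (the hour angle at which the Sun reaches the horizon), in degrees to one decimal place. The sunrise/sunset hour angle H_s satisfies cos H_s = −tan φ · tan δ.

81.1°

cos H_s = −tan(-31.5°) · tan(14.2°) = 0.1551, so H_s = arccos(0.1551) = 81.08°.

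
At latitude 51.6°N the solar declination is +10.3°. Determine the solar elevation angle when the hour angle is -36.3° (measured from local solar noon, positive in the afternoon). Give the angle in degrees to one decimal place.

cos θ_z = sin φ sin δ + cos φ cos δ cos H = (0.7837)(0.1788) + (0.6211)(0.9839)(0.8059) = 0.6326.
θ_z = arccos(0.6326) = 50.76°, so the elevation is 90° − 50.76° = 39.24°.

39.2°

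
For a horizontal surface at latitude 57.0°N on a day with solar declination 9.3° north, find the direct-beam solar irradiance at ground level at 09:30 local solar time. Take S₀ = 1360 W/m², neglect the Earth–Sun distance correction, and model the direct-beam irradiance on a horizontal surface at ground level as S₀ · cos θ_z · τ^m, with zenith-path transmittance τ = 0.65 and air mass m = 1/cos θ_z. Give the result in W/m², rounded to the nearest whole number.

Hour angle H = 15° × (9.5 − 12) = -37.50°.
With φ = 57.0°, δ = 9.3°, H = -37.50°: sin φ sin δ = 0.1355, cos φ cos δ cos H = 0.4264, so cos θ_z = 0.5619.
Air mass m = 1/cos θ_z = 1/0.5619 = 1.780; τ^m = 0.65^1.780 = 0.4645.
Surface direct beam = 1360 × 0.5619 × 0.4645 = 354.96 W/m².

355 W/m²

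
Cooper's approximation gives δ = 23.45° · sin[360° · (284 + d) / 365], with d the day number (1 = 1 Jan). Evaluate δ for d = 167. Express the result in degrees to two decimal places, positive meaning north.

360 × (284 + 167) / 365 = 444.822°; sin(444.822°) = 0.9959.
δ = 23.45 × 0.9959 = 23.354° ≈ +23.35°.

+23.35°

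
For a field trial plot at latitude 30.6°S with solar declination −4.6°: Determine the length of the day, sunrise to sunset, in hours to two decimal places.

−tan φ tan δ = −(-0.5914)(-0.0805) = -0.0476; H_s = arccos(-0.0476) = 92.73°.
Day length = 2 H_s / 15° h⁻¹ = 185.46° / 15 = 12.364 h.

12.36 hours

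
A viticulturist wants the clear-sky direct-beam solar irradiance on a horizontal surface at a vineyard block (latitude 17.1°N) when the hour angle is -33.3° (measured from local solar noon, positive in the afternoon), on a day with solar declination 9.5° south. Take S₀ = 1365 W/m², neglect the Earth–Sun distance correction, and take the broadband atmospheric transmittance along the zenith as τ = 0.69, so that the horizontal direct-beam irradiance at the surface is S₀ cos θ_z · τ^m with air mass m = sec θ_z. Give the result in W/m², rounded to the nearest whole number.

611 W/m²

With φ = 17.1°, δ = -9.5°, H = -33.30°: sin φ sin δ = -0.0485, cos φ cos δ cos H = 0.7879, so cos θ_z = 0.7394.
Air mass m = 1/cos θ_z = 1/0.7394 = 1.352; τ^m = 0.69^1.352 = 0.6055.
Surface direct beam = 1365 × 0.7394 × 0.6055 = 611.12 W/m².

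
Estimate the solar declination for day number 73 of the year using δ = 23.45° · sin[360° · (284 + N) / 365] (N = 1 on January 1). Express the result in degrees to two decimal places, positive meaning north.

360 × (284 + 73) / 365 = 352.110°; sin(352.110°) = -0.1373.
δ = 23.45 × -0.1373 = -3.220° ≈ -3.22°.

-3.22°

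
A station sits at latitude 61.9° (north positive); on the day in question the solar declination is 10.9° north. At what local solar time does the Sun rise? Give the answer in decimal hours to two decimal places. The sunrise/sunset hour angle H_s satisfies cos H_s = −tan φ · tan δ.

cos H_s = −tan(61.9°) · tan(10.9°) = -0.3607, so H_s = arccos(-0.3607) = 111.14°.
Sunrise is at 12 − H_s/15 = 12 − 7.409 = 4.591 h local solar time.

4.59 h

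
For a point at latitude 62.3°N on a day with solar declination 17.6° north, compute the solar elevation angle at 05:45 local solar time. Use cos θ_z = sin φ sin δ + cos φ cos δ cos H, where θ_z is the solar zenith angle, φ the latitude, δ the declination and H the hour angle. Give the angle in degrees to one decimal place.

Hour angle H = 15° × (5.75 − 12) = -93.75°.
cos θ_z = sin(62.3°) sin(17.6°) + cos(62.3°) cos(17.6°) cos(-93.75°) = 0.2677 + -0.0290 = 0.2387.
θ_z = arccos(0.2387) = 76.19°, so the elevation is 90° − 76.19° = 13.81°.

13.8°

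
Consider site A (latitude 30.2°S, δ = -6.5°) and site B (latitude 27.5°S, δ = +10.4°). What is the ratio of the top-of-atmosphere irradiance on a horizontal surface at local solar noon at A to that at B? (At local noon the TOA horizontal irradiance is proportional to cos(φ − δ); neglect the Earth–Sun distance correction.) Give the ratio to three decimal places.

A: cos θ_z = cos(-30.2° − (-6.5°)) = 0.9157.
B: cos θ_z = cos(-27.5° − (10.4°)) = 0.7891.
Ratio A/B = 0.9157 / 0.7891 = 1.1604.

1.160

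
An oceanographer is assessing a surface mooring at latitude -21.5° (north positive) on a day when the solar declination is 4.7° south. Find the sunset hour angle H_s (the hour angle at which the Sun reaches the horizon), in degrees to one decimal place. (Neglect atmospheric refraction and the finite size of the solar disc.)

−tan φ tan δ = −(-0.3939)(-0.0822) = -0.0324; H_s = arccos(-0.0324) = 91.86°.

91.9°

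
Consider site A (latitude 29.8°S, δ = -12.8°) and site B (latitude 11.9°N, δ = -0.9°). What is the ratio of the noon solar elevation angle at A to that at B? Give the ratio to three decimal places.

0.946

A: 90° − |-29.8 − (-12.8)| = 73.00°.
B: 90° − |11.9 − (-0.9)| = 77.20°.
Ratio A/B = 73.0000 / 77.2000 = 0.9456.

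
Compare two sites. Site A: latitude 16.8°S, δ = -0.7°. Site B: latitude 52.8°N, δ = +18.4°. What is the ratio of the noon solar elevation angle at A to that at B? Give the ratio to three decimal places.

A: 90° − |-16.8 − (-0.7)| = 73.90°.
B: 90° − |52.8 − (18.4)| = 55.60°.
Ratio A/B = 73.9000 / 55.6000 = 1.3291.

1.329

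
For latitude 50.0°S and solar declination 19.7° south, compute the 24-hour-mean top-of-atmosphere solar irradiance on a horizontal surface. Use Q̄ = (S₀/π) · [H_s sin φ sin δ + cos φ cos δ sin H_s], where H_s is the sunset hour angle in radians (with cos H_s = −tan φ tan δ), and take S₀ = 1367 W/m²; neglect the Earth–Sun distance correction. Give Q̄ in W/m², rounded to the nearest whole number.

cos H_s = −tan(-50.0°) · tan(-19.7°) = -0.4267, so H_s = arccos(-0.4267) = 115.26°. In radians, H_s = 2.0117.
H_s sin φ sin δ = 2.0117 × -0.7660 × -0.3371 = 0.5195.
cos φ cos δ sin H_s = 0.6428 × 0.9415 × 0.9044 = 0.5473.
Q̄ = (1367/π) × (0.5195 + 0.5473) = 435.13 × 1.0668 = 464.20 W/m².

464 W/m²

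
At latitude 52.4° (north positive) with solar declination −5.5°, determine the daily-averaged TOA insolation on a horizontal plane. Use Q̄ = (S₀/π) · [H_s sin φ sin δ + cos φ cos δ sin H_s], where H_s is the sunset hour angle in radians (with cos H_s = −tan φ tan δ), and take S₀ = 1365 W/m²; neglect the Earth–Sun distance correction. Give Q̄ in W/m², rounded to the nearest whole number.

214 W/m²

The sunset hour angle satisfies cos H_s = −tan φ tan δ = 0.1250, giving H_s = 82.82°. In radians, H_s = 1.4455.
H_s sin φ sin δ = 1.4455 × 0.7923 × -0.0958 = -0.1097.
cos φ cos δ sin H_s = 0.6101 × 0.9954 × 0.9922 = 0.6026.
Q̄ = (1365/π) × (-0.1097 + 0.6026) = 434.49 × 0.4929 = 214.16 W/m².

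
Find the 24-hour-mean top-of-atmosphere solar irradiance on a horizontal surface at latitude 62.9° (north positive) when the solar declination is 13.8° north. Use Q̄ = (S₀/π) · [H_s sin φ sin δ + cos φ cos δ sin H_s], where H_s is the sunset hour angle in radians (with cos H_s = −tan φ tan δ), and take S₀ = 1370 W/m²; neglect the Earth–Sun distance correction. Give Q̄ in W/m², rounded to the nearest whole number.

cos H_s = −tan(62.9°) · tan(13.8°) = -0.4800, so H_s = arccos(-0.4800) = 118.69°. In radians, H_s = 2.0715.
H_s sin φ sin δ = 2.0715 × 0.8902 × 0.2385 = 0.4398.
cos φ cos δ sin H_s = 0.4555 × 0.9711 × 0.8772 = 0.3880.
Q̄ = (1370/π) × (0.4398 + 0.3880) = 436.08 × 0.8278 = 360.99 W/m².

361 W/m²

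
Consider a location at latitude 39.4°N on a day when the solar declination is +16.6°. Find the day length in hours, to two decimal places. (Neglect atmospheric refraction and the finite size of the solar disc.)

13.89 hours

The sunset hour angle satisfies cos H_s = −tan φ tan δ = -0.2449, giving H_s = 104.18°.
Day length = 2 H_s / 15° h⁻¹ = 208.36° / 15 = 13.891 h.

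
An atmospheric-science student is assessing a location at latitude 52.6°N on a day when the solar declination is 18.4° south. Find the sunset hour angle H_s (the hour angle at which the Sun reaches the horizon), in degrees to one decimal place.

cos H_s = −tan(52.6°) · tan(-18.4°) = 0.4351, so H_s = arccos(0.4351) = 64.21°.

64.2°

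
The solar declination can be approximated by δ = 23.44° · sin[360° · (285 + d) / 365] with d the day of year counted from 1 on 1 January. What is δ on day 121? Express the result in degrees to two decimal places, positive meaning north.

+15.20°

360 × (285 + 121) / 365 = 400.438°; sin(400.438°) = 0.6486.
δ = 23.44 × 0.6486 = 15.203° ≈ +15.20°.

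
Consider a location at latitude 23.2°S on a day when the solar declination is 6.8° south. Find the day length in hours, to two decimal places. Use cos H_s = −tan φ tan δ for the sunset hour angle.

cos H_s = −tan(-23.2°) · tan(-6.8°) = -0.0511, so H_s = arccos(-0.0511) = 92.93°.
Day length = 2 H_s / 15° h⁻¹ = 185.86° / 15 = 12.391 h.

12.39 hours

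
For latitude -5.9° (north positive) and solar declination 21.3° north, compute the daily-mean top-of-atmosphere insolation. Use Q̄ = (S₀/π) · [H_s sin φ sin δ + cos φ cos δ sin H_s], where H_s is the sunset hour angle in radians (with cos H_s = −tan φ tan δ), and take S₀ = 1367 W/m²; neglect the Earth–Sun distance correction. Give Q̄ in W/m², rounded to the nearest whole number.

378 W/m²

−tan φ tan δ = −(-0.1033)(0.3899) = 0.0403; H_s = arccos(0.0403) = 87.69°. In radians, H_s = 1.5305.
H_s sin φ sin δ = 1.5305 × -0.1028 × 0.3633 = -0.0572.
cos φ cos δ sin H_s = 0.9947 × 0.9317 × 0.9992 = 0.9260.
Q̄ = (1367/π) × (-0.0572 + 0.9260) = 435.13 × 0.8688 = 378.04 W/m².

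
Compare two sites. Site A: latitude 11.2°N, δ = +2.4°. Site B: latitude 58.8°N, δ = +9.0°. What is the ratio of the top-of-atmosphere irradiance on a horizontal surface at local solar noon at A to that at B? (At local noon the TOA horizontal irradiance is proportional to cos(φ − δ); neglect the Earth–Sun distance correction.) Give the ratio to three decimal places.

A: cos θ_z = cos(11.2° − (2.4°)) = 0.9882.
B: cos θ_z = cos(58.8° − (9.0°)) = 0.6455.
Ratio A/B = 0.9882 / 0.6455 = 1.5309.

1.531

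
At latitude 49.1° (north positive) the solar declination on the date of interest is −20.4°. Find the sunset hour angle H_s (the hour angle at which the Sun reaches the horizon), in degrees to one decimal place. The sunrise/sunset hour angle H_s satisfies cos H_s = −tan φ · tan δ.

64.6°

cos H_s = −tan(49.1°) · tan(-20.4°) = 0.4293, so H_s = arccos(0.4293) = 64.58°.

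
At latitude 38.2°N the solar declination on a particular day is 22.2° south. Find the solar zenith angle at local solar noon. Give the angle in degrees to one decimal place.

At local solar noon the hour angle is zero, so the zenith angle is |φ − δ| = |38.2° − (-22.2°)| = 60.4°.

60.4°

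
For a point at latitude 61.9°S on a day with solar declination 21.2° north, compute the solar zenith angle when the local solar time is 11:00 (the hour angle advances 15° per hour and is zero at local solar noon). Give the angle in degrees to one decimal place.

84.0°

Hour angle H = 15° × (11 − 12) = -15.00°.
cos θ_z = sin φ sin δ + cos φ cos δ cos H = (-0.8821)(0.3616) + (0.4710)(0.9323)(0.9659) = 0.1052.
θ_z = arccos(0.1052) = 83.96°.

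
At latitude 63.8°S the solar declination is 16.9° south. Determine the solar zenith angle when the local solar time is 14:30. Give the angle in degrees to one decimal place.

Hour angle H = 15° × (14.5 − 12) = 37.50°.
cos θ_z = sin(-63.8°) sin(-16.9°) + cos(-63.8°) cos(-16.9°) cos(37.50°) = 0.2608 + 0.3351 = 0.5959.
θ_z = arccos(0.5959) = 53.42°.

53.4°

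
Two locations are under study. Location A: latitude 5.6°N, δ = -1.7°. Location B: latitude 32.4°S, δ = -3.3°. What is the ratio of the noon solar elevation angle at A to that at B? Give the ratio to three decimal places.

A: 90° − |5.6 − (-1.7)| = 82.70°.
B: 90° − |-32.4 − (-3.3)| = 60.90°.
Ratio A/B = 82.7000 / 60.9000 = 1.3580.

1.358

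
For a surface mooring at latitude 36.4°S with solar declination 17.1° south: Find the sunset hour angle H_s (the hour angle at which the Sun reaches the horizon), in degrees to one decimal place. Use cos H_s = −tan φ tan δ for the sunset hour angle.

−tan φ tan δ = −(-0.7373)(-0.3076) = -0.2268; H_s = arccos(-0.2268) = 103.11°.

103.1°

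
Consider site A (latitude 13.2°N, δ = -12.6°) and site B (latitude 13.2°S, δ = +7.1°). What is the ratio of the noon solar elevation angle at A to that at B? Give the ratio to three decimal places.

0.921

A: 90° − |13.2 − (-12.6)| = 64.20°.
B: 90° − |-13.2 − (7.1)| = 69.70°.
Ratio A/B = 64.2000 / 69.7000 = 0.9211.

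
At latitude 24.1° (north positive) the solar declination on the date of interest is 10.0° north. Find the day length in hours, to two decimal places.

12.60 hours

cos H_s = −tan(24.1°) · tan(10.0°) = -0.0789, so H_s = arccos(-0.0789) = 94.53°.
Day length = 2 H_s / 15° h⁻¹ = 189.06° / 15 = 12.604 h.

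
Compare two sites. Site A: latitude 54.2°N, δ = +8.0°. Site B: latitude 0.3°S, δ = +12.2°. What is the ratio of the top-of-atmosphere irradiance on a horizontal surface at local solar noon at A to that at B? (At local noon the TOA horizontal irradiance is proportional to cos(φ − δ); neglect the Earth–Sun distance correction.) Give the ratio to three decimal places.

0.709

A: cos θ_z = cos(54.2° − (8.0°)) = 0.6921.
B: cos θ_z = cos(-0.3° − (12.2°)) = 0.9763.
Ratio A/B = 0.6921 / 0.9763 = 0.7089.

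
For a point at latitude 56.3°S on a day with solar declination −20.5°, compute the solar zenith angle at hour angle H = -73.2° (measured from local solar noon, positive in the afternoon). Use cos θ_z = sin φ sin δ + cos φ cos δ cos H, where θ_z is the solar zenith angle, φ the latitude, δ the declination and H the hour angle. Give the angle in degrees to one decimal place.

cos θ_z = sin(-56.3°) sin(-20.5°) + cos(-56.3°) cos(-20.5°) cos(-73.20°) = 0.2914 + 0.1502 = 0.4416.
θ_z = arccos(0.4416) = 63.79°.

63.8°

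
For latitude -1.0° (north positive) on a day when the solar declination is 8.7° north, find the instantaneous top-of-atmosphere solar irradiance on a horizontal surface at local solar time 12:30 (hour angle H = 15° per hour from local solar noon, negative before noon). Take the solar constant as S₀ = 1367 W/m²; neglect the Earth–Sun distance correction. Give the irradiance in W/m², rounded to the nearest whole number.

Hour angle H = 15° × (12.5 − 12) = 7.50°.
cos θ_z = sin(-1.0°) sin(8.7°) + cos(-1.0°) cos(8.7°) cos(7.50°) = -0.0026 + 0.9799 = 0.9773.
Top-of-atmosphere irradiance = S₀ cos θ_z = 1367 × 0.9773 = 1335.97 W/m².

1336 W/m²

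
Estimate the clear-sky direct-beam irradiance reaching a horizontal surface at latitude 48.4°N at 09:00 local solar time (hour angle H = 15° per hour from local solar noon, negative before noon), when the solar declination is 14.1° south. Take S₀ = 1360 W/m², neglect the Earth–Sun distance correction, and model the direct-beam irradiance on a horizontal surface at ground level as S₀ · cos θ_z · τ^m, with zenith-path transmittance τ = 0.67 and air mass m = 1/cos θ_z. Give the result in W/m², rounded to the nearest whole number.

86 W/m²

Hour angle H = 15° × (9 − 12) = -45.00°.
With φ = 48.4°, δ = -14.1°, H = -45.00°: sin φ sin δ = -0.1822, cos φ cos δ cos H = 0.4553, so cos θ_z = 0.2731.
Air mass m = 1/cos θ_z = 1/0.2731 = 3.662; τ^m = 0.67^3.662 = 0.2307.
Surface direct beam = 1360 × 0.2731 × 0.2307 = 85.69 W/m².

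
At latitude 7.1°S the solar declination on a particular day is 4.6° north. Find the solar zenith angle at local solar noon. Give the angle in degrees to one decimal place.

At local solar noon the hour angle is zero, so the zenith angle is |φ − δ| = |-7.1° − (4.6°)| = 11.7°.

11.7°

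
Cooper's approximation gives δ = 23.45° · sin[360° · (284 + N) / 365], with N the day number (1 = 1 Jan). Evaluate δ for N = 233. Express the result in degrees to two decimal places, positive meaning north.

360 × (284 + 233) / 365 = 509.918°; sin(509.918°) = 0.5012.
δ = 23.45 × 0.5012 = 11.753° ≈ +11.75°.

+11.75°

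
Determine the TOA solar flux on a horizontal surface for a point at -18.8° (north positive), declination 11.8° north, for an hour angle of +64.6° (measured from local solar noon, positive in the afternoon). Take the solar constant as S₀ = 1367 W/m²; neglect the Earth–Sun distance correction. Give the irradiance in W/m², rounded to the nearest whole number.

cos θ_z = sin φ sin δ + cos φ cos δ cos H = (-0.3223)(0.2045) + (0.9466)(0.9789)(0.4289) = 0.3315.
Top-of-atmosphere irradiance = S₀ cos θ_z = 1367 × 0.3315 = 453.16 W/m².

453 W/m²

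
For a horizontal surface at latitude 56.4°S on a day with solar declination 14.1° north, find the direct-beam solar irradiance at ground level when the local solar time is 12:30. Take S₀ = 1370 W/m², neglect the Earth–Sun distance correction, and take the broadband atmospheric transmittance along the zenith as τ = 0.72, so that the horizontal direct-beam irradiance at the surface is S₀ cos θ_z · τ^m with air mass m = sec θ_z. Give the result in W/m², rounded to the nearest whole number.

166 W/m²

Hour angle H = 15° × (12.5 − 12) = 7.50°.
With φ = -56.4°, δ = 14.1°, H = 7.50°: sin φ sin δ = -0.2029, cos φ cos δ cos H = 0.5321, so cos θ_z = 0.3292.
Air mass m = 1/cos θ_z = 1/0.3292 = 3.038; τ^m = 0.72^3.038 = 0.3686.
Surface direct beam = 1370 × 0.3292 × 0.3686 = 166.24 W/m².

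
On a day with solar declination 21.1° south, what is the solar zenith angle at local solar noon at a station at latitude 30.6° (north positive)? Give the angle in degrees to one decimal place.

51.7°

At local solar noon the hour angle is zero, so the zenith angle is |φ − δ| = |30.6° − (-21.1°)| = 51.7°.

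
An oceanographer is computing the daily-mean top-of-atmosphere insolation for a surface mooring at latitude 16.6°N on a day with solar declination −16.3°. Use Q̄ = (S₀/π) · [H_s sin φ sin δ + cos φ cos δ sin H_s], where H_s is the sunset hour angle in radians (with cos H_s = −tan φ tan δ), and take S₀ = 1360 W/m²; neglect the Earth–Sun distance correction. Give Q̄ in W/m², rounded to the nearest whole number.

cos H_s = −tan(16.6°) · tan(-16.3°) = 0.0872, so H_s = arccos(0.0872) = 85.00°. In radians, H_s = 1.4835.
H_s sin φ sin δ = 1.4835 × 0.2857 × -0.2807 = -0.1190.
cos φ cos δ sin H_s = 0.9583 × 0.9598 × 0.9962 = 0.9163.
Q̄ = (1360/π) × (-0.1190 + 0.9163) = 432.90 × 0.7973 = 345.15 W/m².

345 W/m²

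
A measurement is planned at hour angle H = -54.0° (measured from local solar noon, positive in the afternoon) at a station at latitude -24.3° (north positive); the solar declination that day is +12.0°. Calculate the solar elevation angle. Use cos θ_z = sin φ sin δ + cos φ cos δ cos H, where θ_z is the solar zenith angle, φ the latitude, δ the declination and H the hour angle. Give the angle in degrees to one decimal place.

cos θ_z = sin(-24.3°) sin(12.0°) + cos(-24.3°) cos(12.0°) cos(-54.00°) = -0.0856 + 0.5240 = 0.4384.
θ_z = arccos(0.4384) = 64.00°, so the elevation is 90° − 64.00° = 26.00°.

26.0°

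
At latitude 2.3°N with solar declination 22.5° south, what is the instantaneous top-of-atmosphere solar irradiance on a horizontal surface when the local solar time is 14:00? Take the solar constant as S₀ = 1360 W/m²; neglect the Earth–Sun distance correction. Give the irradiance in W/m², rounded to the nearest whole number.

Hour angle H = 15° × (14 − 12) = 30.00°.
With φ = 2.3°, δ = -22.5°, H = 30.00°: sin φ sin δ = -0.0154, cos φ cos δ cos H = 0.7995, so cos θ_z = 0.7841.
Top-of-atmosphere irradiance = S₀ cos θ_z = 1360 × 0.7841 = 1066.38 W/m².

1066 W/m²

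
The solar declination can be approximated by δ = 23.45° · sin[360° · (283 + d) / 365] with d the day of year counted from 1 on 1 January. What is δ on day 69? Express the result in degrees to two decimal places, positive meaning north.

360 × (283 + 69) / 365 = 347.178°; sin(347.178°) = -0.2219.
δ = 23.45 × -0.2219 = -5.204° ≈ -5.20°.

-5.20°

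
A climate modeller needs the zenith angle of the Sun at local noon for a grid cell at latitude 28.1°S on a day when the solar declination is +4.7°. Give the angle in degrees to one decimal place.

32.8°

At local solar noon the hour angle is zero, so the zenith angle is |φ − δ| = |-28.1° − (4.7°)| = 32.8°.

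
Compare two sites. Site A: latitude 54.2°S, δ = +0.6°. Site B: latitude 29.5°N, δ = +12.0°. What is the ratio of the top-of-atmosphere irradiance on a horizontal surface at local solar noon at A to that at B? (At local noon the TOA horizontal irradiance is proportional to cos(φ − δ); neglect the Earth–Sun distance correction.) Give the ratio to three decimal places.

0.604

A: cos θ_z = cos(-54.2° − (0.6°)) = 0.5764.
B: cos θ_z = cos(29.5° − (12.0°)) = 0.9537.
Ratio A/B = 0.5764 / 0.9537 = 0.6044.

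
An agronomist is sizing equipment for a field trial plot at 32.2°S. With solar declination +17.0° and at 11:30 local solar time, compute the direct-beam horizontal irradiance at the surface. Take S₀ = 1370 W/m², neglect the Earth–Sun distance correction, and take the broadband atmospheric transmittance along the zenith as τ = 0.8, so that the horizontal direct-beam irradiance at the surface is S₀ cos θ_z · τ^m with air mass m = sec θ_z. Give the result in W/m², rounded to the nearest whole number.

Hour angle H = 15° × (11.5 − 12) = -7.50°.
With φ = -32.2°, δ = 17.0°, H = -7.50°: sin φ sin δ = -0.1558, cos φ cos δ cos H = 0.8023, so cos θ_z = 0.6465.
Air mass m = 1/cos θ_z = 1/0.6465 = 1.547; τ^m = 0.8^1.547 = 0.7081.
Surface direct beam = 1370 × 0.6465 × 0.7081 = 627.17 W/m².

627 W/m²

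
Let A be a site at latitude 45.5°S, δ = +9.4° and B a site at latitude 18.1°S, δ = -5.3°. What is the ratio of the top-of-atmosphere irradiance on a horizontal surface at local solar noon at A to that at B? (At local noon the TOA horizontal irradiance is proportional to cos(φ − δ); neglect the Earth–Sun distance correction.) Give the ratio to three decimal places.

0.590

A: cos θ_z = cos(-45.5° − (9.4°)) = 0.5750.
B: cos θ_z = cos(-18.1° − (-5.3°)) = 0.9751.
Ratio A/B = 0.5750 / 0.9751 = 0.5897.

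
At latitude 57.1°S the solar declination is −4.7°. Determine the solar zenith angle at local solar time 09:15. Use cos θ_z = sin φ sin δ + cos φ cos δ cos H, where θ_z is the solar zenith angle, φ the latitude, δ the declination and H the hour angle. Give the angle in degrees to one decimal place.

61.6°

Hour angle H = 15° × (9.25 − 12) = -41.25°.
cos θ_z = sin(-57.1°) sin(-4.7°) + cos(-57.1°) cos(-4.7°) cos(-41.25°) = 0.0688 + 0.4070 = 0.4758.
θ_z = arccos(0.4758) = 61.59°.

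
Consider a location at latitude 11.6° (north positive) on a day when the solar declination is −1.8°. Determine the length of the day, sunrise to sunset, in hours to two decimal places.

cos H_s = −tan(11.6°) · tan(-1.8°) = 0.0065, so H_s = arccos(0.0065) = 89.63°.
Day length = 2 H_s / 15° h⁻¹ = 179.26° / 15 = 11.951 h.

11.95 hours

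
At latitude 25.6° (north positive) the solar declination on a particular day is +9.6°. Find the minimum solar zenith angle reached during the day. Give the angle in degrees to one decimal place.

At local solar noon the hour angle is zero, so the zenith angle is |φ − δ| = |25.6° − (9.6°)| = 16.0°.

16.0°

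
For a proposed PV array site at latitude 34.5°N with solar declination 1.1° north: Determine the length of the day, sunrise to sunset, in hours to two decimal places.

−tan φ tan δ = −(0.6873)(0.0192) = -0.0132; H_s = arccos(-0.0132) = 90.76°.
Day length = 2 H_s / 15° h⁻¹ = 181.52° / 15 = 12.101 h.

12.10 hours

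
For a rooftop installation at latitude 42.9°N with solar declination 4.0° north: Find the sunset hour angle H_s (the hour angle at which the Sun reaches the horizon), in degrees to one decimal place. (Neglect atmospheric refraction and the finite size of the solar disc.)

−tan φ tan δ = −(0.9293)(0.0699) = -0.0650; H_s = arccos(-0.0650) = 93.73°.

93.7°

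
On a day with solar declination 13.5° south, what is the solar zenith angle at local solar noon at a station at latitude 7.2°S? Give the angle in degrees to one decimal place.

At local solar noon the hour angle is zero, so the zenith angle is |φ − δ| = |-7.2° − (-13.5°)| = 6.3°.

6.3°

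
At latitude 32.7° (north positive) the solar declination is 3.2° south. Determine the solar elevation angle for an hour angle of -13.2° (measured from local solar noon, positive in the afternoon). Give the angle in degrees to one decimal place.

52.0°

cos θ_z = sin(32.7°) sin(-3.2°) + cos(32.7°) cos(-3.2°) cos(-13.20°) = -0.0302 + 0.8180 = 0.7878.
θ_z = arccos(0.7878) = 38.02°, so the elevation is 90° − 38.02° = 51.98°.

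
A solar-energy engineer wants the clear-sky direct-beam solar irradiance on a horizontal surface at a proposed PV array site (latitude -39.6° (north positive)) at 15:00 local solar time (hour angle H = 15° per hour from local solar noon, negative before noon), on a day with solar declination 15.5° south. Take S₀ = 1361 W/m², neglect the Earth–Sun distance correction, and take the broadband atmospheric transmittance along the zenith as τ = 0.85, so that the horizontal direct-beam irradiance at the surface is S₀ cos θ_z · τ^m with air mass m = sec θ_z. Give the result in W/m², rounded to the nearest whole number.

Hour angle H = 15° × (15 − 12) = 45.00°.
cos θ_z = sin(-39.6°) sin(-15.5°) + cos(-39.6°) cos(-15.5°) cos(45.00°) = 0.1703 + 0.5250 = 0.6953.
Air mass m = 1/cos θ_z = 1/0.6953 = 1.438; τ^m = 0.85^1.438 = 0.7916.
Surface direct beam = 1361 × 0.6953 × 0.7916 = 749.09 W/m².

749 W/m²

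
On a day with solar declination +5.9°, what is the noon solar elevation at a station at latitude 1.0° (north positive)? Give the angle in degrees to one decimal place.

85.1°

At local solar noon the hour angle is zero, so the elevation is 90° − |φ − δ| = 90° − |1.0° − (5.9°)| = 90° − 4.9° = 85.1°.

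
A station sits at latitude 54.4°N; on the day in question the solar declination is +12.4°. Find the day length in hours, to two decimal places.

cos H_s = −tan(54.4°) · tan(12.4°) = -0.3071, so H_s = arccos(-0.3071) = 107.88°.
Day length = 2 H_s / 15° h⁻¹ = 215.76° / 15 = 14.384 h.

14.38 hours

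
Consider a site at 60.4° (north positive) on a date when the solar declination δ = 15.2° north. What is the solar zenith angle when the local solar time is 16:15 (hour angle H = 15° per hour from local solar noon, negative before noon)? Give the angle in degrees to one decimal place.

Hour angle H = 15° × (16.25 − 12) = 63.75°.
With φ = 60.4°, δ = 15.2°, H = 63.75°: sin φ sin δ = 0.2280, cos φ cos δ cos H = 0.2108, so cos θ_z = 0.4388.
θ_z = arccos(0.4388) = 63.97°.

64.0°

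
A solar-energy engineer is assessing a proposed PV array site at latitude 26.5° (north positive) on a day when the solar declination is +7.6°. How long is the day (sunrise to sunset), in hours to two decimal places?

−tan φ tan δ = −(0.4986)(0.1334) = -0.0665; H_s = arccos(-0.0665) = 93.81°.
Day length = 2 H_s / 15° h⁻¹ = 187.62° / 15 = 12.508 h.

12.51 hours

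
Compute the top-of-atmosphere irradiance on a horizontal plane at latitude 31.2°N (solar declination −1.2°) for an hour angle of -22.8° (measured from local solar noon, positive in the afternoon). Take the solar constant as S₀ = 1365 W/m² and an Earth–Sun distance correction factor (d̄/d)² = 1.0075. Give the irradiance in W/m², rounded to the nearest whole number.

1069 W/m²

With φ = 31.2°, δ = -1.2°, H = -22.80°: sin φ sin δ = -0.0108, cos φ cos δ cos H = 0.7884, so cos θ_z = 0.7776.
Top-of-atmosphere irradiance = S₀ (d̄/d)² cos θ_z = 1365 × 1.0075 × 0.7776 = 1069.38 W/m².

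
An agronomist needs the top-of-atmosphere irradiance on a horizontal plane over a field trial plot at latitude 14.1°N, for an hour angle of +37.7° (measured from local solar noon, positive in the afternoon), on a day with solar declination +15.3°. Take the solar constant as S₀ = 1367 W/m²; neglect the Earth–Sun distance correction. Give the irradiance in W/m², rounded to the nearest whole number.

1100 W/m²

With φ = 14.1°, δ = 15.3°, H = 37.70°: sin φ sin δ = 0.0643, cos φ cos δ cos H = 0.7402, so cos θ_z = 0.8045.
Top-of-atmosphere irradiance = S₀ cos θ_z = 1367 × 0.8045 = 1099.75 W/m².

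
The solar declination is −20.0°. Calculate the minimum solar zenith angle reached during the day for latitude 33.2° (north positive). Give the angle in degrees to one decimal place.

53.2°

At local solar noon the hour angle is zero, so the zenith angle is |φ − δ| = |33.2° − (-20.0°)| = 53.2°.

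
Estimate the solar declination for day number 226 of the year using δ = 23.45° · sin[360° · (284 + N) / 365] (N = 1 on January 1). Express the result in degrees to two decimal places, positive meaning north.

+14.11°

360 × (284 + 226) / 365 = 503.014°; sin(503.014°) = 0.6016.
δ = 23.45 × 0.6016 = 14.108° ≈ +14.11°.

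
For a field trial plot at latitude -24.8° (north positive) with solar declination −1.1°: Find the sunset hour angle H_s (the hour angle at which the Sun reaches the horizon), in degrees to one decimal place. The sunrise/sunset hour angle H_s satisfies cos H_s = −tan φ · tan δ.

−tan φ tan δ = −(-0.4621)(-0.0192) = -0.0089; H_s = arccos(-0.0089) = 90.51°.

90.5°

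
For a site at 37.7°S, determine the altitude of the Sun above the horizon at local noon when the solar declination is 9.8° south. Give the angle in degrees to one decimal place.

62.1°

At local solar noon the hour angle is zero, so the elevation is 90° − |φ − δ| = 90° − |-37.7° − (-9.8°)| = 90° − 27.9° = 62.1°.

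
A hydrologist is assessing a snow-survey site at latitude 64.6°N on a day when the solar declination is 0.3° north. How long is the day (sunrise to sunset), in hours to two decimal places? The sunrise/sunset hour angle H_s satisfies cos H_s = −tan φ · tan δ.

12.08 hours

cos H_s = −tan(64.6°) · tan(0.3°) = -0.0110, so H_s = arccos(-0.0110) = 90.63°.
Day length = 2 H_s / 15° h⁻¹ = 181.26° / 15 = 12.084 h.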